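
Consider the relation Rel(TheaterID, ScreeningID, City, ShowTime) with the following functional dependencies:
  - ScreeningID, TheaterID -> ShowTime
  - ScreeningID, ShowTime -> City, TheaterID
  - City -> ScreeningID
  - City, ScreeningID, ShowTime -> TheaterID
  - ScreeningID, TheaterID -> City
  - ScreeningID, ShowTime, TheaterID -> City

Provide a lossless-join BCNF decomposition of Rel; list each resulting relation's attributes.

Candidate keys of the original relation: {City, ShowTime}, {City, TheaterID}, {ScreeningID, ShowTime}, {ScreeningID, TheaterID}.
In {City, ScreeningID, ShowTime, TheaterID}, {City} is not a superkey ({City}⁺ restricted to this set is {City, ScreeningID}), so split on City -> ScreeningID into {City, ScreeningID} and {City, ShowTime, TheaterID}.
{City, ScreeningID} has no BCNF violation.
{City, ShowTime, TheaterID} has no BCNF violation.

{City, ScreeningID}; {City, ShowTime, TheaterID}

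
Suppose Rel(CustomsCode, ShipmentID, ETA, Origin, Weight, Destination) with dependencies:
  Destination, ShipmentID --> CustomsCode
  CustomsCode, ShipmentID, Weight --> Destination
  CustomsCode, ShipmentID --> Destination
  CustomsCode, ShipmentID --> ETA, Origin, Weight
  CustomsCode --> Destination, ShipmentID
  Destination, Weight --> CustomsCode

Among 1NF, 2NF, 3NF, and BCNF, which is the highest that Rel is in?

BCNF

Candidate keys: {CustomsCode}, {Destination, ShipmentID}, {Destination, Weight}. Prime attributes: {CustomsCode, Destination, ShipmentID, Weight}.
The left-hand side of every FD is a superkey, so BCNF is satisfied.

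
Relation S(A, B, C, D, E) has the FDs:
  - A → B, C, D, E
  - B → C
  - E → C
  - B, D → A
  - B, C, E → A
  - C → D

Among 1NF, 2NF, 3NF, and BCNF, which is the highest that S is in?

Candidate keys: {A}, {B}. Prime attributes: {A, B}.
E → C breaks BCNF: {E}⁺ = {C, D, E}, so {E} is not a superkey.
E → C has non-prime {C} on the right and a non-superkey on the left, so 3NF fails.
With only single-attribute keys there can be no partial dependency, so 2NF holds.

2NF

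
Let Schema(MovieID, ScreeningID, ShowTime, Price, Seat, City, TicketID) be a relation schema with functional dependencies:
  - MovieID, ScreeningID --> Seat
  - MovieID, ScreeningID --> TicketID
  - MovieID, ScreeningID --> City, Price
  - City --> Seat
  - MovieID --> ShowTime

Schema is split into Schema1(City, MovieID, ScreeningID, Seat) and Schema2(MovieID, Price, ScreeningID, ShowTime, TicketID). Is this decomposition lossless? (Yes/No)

Schema1 ∩ Schema2 = {MovieID, ScreeningID}; its closure under F is {City, MovieID, Price, ScreeningID, Seat, ShowTime, TicketID}.
Schema1 is contained in that closure, so Schema1 ∩ Schema2 --> Schema1 holds and the join is lossless.

Yes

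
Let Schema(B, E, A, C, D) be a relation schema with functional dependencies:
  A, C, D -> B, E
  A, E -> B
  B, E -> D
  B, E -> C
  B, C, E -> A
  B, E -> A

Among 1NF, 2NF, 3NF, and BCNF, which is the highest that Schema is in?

BCNF

Candidate keys: {A, C, D}, {A, E}, {B, E}. Prime attributes: {A, B, C, D, E}.
Each dependency's left side is a superkey — BCNF holds.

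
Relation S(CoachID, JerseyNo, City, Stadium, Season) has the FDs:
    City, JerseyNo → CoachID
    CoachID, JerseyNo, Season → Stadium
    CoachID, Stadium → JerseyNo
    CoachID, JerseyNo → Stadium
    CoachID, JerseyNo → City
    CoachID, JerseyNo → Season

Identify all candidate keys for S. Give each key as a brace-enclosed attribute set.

{City, JerseyNo} is a candidate key since {City, JerseyNo}⁺ = {City, CoachID, JerseyNo, Season, Stadium} covers every attribute.
{CoachID, JerseyNo} is a candidate key since {CoachID, JerseyNo}⁺ = {City, CoachID, JerseyNo, Season, Stadium} covers every attribute.
{CoachID, Stadium} is a candidate key since {CoachID, Stadium}⁺ = {City, CoachID, JerseyNo, Season, Stadium} covers every attribute.
No proper subset of any of these is a key, and no other minimal superkey exists.

{City, JerseyNo}, {CoachID, JerseyNo}, {CoachID, Stadium}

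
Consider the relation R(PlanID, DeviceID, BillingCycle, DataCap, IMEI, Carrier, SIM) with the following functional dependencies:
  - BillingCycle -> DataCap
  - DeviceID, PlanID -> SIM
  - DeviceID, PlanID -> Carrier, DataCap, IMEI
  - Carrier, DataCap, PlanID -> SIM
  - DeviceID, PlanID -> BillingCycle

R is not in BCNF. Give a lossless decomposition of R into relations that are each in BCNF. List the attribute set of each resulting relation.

Candidate key of the original relation: {DeviceID, PlanID}.
{BillingCycle, Carrier, DataCap, DeviceID, IMEI, PlanID, SIM}: {BillingCycle} determines {BillingCycle, DataCap} here but is not a superkey — split on BillingCycle -> DataCap, giving {BillingCycle, DataCap} and {BillingCycle, Carrier, DeviceID, IMEI, PlanID, SIM}.
{BillingCycle, DataCap} is in BCNF.
{BillingCycle, Carrier, DeviceID, IMEI, PlanID, SIM}: {BillingCycle, Carrier, PlanID} determines {BillingCycle, Carrier, PlanID, SIM} here but is not a superkey — split on BillingCycle, Carrier, PlanID -> SIM, giving {BillingCycle, Carrier, PlanID, SIM} and {BillingCycle, Carrier, DeviceID, IMEI, PlanID}.
{BillingCycle, Carrier, PlanID, SIM} is in BCNF.
{BillingCycle, Carrier, DeviceID, IMEI, PlanID} is in BCNF.

{BillingCycle, Carrier, DeviceID, IMEI, PlanID}; {BillingCycle, Carrier, PlanID, SIM}; {BillingCycle, DataCap}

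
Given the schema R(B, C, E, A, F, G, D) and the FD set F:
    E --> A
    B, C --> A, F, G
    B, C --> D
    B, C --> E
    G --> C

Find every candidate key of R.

{B, C}, {B, G}

Attributes never on any right-hand side: {B} — every candidate key must contain it.
{B, C}⁺ = {A, B, C, D, E, F, G}, which is every attribute, so {B, C} is a candidate key.
{B, G}⁺ = {A, B, C, D, E, F, G}, which is every attribute, so {B, G} is a candidate key.
These are minimal and exhaustive — every other superkey contains one of them.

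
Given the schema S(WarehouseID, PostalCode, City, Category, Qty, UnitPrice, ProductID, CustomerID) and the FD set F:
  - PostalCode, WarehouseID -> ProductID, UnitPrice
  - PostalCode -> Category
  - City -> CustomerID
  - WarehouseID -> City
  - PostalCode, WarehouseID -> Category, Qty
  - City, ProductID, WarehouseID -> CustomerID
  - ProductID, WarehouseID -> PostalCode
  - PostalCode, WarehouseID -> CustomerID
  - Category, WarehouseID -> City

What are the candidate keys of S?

No FD produces {WarehouseID}, so it must be in every candidate key.
{PostalCode, WarehouseID}⁺ = {Category, City, CustomerID, PostalCode, ProductID, Qty, UnitPrice, WarehouseID} — all of the relation — so {PostalCode, WarehouseID} is a candidate key.
{ProductID, WarehouseID}⁺ = {Category, City, CustomerID, PostalCode, ProductID, Qty, UnitPrice, WarehouseID} — all of the relation — so {ProductID, WarehouseID} is a candidate key.
These are minimal and exhaustive — every other superkey contains one of them.

{PostalCode, WarehouseID}, {ProductID, WarehouseID}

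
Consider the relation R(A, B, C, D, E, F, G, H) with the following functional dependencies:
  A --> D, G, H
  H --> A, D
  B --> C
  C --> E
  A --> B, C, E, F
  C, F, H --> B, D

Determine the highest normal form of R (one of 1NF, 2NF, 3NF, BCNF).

2NF

Candidate keys: {A}, {H}. Prime attributes: {A, H}.
For B --> C we have {B}⁺ = {B, C, E}; {B} is not a superkey, so BCNF fails.
B --> C determines the non-prime attribute {C} from a non-superkey — 3NF is violated.
All keys have size 1, which rules out partial dependencies — 2NF is satisfied.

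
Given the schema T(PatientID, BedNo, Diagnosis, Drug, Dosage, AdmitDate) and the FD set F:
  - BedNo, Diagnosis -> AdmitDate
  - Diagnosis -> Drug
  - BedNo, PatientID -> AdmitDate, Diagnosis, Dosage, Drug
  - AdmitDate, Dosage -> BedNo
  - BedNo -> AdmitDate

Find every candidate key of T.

{AdmitDate, Dosage, PatientID}, {BedNo, PatientID}

No FD produces {PatientID}, so it must be in every candidate key.
Closure of {BedNo, PatientID} is {AdmitDate, BedNo, Diagnosis, Dosage, Drug, PatientID}, the whole schema; {BedNo, PatientID} is a candidate key.
Closure of {AdmitDate, Dosage, PatientID} is {AdmitDate, BedNo, Diagnosis, Dosage, Drug, PatientID}, the whole schema; {AdmitDate, Dosage, PatientID} is a candidate key.
These are minimal and exhaustive — every other superkey contains one of them.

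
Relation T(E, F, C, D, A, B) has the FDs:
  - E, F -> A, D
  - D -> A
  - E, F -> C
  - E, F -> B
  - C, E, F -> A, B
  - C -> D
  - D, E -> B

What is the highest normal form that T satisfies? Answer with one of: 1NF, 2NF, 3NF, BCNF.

2NF

Candidate key: {E, F}. Prime attributes: {E, F}.
D -> A: {D}⁺ = {A, D}, which is not all of the attributes, so the left side is not a superkey — BCNF is violated.
D -> A has non-prime {A} on the right and a non-superkey on the left, so 3NF fails.
Checking every proper subset of each key, none determines a non-prime attribute — 2NF is satisfied.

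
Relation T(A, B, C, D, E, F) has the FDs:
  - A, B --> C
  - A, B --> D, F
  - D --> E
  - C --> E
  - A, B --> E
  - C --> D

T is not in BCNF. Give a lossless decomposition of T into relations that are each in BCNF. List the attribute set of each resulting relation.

Candidate key of the original relation: {A, B}.
{A, B, C, D, E, F}: {D} determines {D, E} here but is not a superkey — split on D --> E, giving {D, E} and {A, B, C, D, F}.
{D, E}: every determinant is a superkey — BCNF.
{A, B, C, D, F}: {C} determines {C, D} here but is not a superkey — split on C --> D, giving {C, D} and {A, B, C, F}.
{C, D}: every determinant is a superkey — BCNF.
{A, B, C, F}: every determinant is a superkey — BCNF.

{A, B, C, F}; {C, D}; {D, E}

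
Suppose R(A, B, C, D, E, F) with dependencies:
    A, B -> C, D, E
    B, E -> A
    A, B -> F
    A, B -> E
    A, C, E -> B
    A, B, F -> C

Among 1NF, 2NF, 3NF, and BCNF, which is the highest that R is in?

BCNF

Candidate keys: {A, B}, {A, C, E}, {B, E}. Prime attributes: {A, B, C, E}.
Each dependency's left side is a superkey — BCNF holds.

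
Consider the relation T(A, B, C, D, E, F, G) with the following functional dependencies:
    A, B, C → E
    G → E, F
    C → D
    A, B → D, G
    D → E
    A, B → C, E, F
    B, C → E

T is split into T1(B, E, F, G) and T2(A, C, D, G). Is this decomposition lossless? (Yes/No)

No

Common attributes: {G}; their closure is {E, F, G}.
Neither T1 nor T2 is contained in that closure, so the decomposition is lossy.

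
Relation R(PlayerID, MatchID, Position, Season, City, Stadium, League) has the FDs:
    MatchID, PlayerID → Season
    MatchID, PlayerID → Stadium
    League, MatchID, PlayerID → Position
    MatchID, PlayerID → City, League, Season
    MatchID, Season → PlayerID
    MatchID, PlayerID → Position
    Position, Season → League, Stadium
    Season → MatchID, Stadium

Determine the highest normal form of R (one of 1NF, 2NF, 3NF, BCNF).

BCNF

Candidate keys: {MatchID, PlayerID}, {Season}. Prime attributes: {MatchID, PlayerID, Season}.
The left-hand side of every FD is a superkey, so BCNF is satisfied.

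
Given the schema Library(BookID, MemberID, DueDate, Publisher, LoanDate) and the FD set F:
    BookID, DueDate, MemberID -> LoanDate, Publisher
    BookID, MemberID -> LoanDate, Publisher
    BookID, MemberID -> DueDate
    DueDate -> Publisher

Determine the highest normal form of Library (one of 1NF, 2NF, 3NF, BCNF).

2NF

Candidate key: {BookID, MemberID}. Prime attributes: {BookID, MemberID}.
DueDate -> Publisher: {DueDate}⁺ = {DueDate, Publisher}, which is not all of the attributes, so the left side is not a superkey — BCNF is violated.
Because {Publisher} is non-prime and the left side of DueDate -> Publisher is not a superkey, the relation is not in 3NF.
No proper subset of a key has a non-prime attribute in its closure, so there is no partial dependency; 2NF holds.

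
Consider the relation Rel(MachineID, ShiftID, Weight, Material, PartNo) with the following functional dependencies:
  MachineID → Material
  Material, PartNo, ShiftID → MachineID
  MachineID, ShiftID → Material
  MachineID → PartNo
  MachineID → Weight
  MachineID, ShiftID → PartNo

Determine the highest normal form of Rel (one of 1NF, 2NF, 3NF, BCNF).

Candidate keys: {MachineID, ShiftID}, {Material, PartNo, ShiftID}. Prime attributes: {MachineID, Material, PartNo, ShiftID}.
For MachineID → Material we have {MachineID}⁺ = {MachineID, Material, PartNo, Weight}; {MachineID} is not a superkey, so BCNF fails.
MachineID → Weight has non-prime {Weight} on the right and a non-superkey on the left, so 3NF fails.
Since {MachineID} ⊂ {MachineID, ShiftID} and {MachineID}⁺ ⊇ {Weight} with {Weight} non-prime, there is a partial dependency; 2NF fails.

1NF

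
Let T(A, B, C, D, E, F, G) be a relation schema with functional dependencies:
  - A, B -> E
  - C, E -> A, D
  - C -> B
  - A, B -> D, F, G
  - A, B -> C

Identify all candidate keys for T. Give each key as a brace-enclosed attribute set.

{A, B}, {A, C}, {C, E}

Closure of {A, B} is {A, B, C, D, E, F, G}, the whole schema; {A, B} is a candidate key.
Closure of {A, C} is {A, B, C, D, E, F, G}, the whole schema; {A, C} is a candidate key.
Closure of {C, E} is {A, B, C, D, E, F, G}, the whole schema; {C, E} is a candidate key.
No proper subset of any of these is a key, and no other minimal superkey exists.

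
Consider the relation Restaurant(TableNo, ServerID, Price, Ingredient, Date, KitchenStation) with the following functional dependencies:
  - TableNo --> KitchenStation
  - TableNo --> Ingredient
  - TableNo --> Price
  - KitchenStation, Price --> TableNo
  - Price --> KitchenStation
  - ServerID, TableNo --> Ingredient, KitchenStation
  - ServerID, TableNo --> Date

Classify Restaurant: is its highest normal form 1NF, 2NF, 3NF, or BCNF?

1NF

Candidate keys: {Price, ServerID}, {ServerID, TableNo}. Prime attributes: {Price, ServerID, TableNo}.
For TableNo --> KitchenStation we have {TableNo}⁺ = {Ingredient, KitchenStation, Price, TableNo}; {TableNo} is not a superkey, so BCNF fails.
TableNo --> KitchenStation has non-prime {KitchenStation} on the right and a non-superkey on the left, so 3NF fails.
The proper key subset {Price} of {Price, ServerID} determines non-prime {Ingredient, KitchenStation}, so the relation is not even in 2NF.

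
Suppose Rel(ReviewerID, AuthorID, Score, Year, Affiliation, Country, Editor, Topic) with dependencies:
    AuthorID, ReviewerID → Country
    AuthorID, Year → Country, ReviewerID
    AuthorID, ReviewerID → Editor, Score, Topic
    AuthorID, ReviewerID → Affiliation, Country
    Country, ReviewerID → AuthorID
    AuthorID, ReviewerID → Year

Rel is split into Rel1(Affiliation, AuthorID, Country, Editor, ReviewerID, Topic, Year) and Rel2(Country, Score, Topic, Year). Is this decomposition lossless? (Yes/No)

No

The shared attributes are {Country, Topic, Year} and {Country, Topic, Year}⁺ = {Country, Topic, Year}.
Rel1 ⊄ {Country, Topic, Year} and Rel2 ⊄ {Country, Topic, Year}, so the split is lossy.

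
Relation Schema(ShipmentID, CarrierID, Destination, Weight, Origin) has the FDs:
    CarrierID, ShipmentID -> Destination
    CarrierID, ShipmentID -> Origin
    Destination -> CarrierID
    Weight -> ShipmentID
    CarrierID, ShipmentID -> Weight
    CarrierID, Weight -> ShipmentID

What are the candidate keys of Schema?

Closure of {CarrierID, ShipmentID} is {CarrierID, Destination, Origin, ShipmentID, Weight}, the whole schema; {CarrierID, ShipmentID} is a candidate key.
Closure of {CarrierID, Weight} is {CarrierID, Destination, Origin, ShipmentID, Weight}, the whole schema; {CarrierID, Weight} is a candidate key.
Closure of {Destination, ShipmentID} is {CarrierID, Destination, Origin, ShipmentID, Weight}, the whole schema; {Destination, ShipmentID} is a candidate key.
Closure of {Destination, Weight} is {CarrierID, Destination, Origin, ShipmentID, Weight}, the whole schema; {Destination, Weight} is a candidate key.
These are minimal and exhaustive — every other superkey contains one of them.

{CarrierID, ShipmentID}, {CarrierID, Weight}, {Destination, ShipmentID}, {Destination, Weight}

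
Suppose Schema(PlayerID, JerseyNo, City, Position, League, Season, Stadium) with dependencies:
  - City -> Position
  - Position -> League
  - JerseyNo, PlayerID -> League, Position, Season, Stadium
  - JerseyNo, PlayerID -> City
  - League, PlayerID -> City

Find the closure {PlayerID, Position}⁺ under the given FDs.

Start with {PlayerID, Position}.
Position -> League applies; add {League} → now {League, PlayerID, Position}.
League, PlayerID -> City applies; add {City} → now {City, League, PlayerID, Position}.
No further FD applies.

{City, League, PlayerID, Position}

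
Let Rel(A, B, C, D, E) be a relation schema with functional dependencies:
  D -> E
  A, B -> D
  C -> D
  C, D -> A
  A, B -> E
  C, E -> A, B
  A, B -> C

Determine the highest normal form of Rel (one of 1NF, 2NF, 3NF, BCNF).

Candidate keys: {A, B}, {C}. Prime attributes: {A, B, C}.
D -> E breaks BCNF: {D}⁺ = {D, E}, so {D} is not a superkey.
D -> E determines the non-prime attribute {E} from a non-superkey — 3NF is violated.
No proper subset of a key has a non-prime attribute in its closure, so there is no partial dependency; 2NF holds.

2NF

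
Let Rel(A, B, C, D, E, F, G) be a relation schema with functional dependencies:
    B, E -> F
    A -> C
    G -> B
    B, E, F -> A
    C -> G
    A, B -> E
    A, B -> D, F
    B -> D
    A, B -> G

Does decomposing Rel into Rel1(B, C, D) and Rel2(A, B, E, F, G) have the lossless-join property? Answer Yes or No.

Common attributes: {B}; their closure is {B, D}.
Neither Rel1 nor Rel2 is contained in that closure, so the decomposition is lossy.

No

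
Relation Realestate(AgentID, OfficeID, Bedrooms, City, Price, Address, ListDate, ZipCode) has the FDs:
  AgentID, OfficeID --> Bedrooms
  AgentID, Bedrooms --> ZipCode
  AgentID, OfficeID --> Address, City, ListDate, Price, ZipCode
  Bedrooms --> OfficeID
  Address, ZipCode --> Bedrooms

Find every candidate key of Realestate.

{Address, AgentID, ZipCode}, {AgentID, Bedrooms}, {AgentID, OfficeID}

No FD produces {AgentID}, so it must be in every candidate key.
{AgentID, Bedrooms} is a candidate key since {AgentID, Bedrooms}⁺ = {Address, AgentID, Bedrooms, City, ListDate, OfficeID, Price, ZipCode} covers every attribute.
{AgentID, OfficeID} is a candidate key since {AgentID, OfficeID}⁺ = {Address, AgentID, Bedrooms, City, ListDate, OfficeID, Price, ZipCode} covers every attribute.
{Address, AgentID, ZipCode} is a candidate key since {Address, AgentID, ZipCode}⁺ = {Address, AgentID, Bedrooms, City, ListDate, OfficeID, Price, ZipCode} covers every attribute.
Any other superkey properly contains one of these, so there are no further candidate keys.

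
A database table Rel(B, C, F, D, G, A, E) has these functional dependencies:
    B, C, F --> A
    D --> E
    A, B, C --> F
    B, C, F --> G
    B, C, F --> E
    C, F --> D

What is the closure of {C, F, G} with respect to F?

Start with {C, F, G}.
C, F --> D applies; add {D} → now {C, D, F, G}.
D --> E applies; add {E} → now {C, D, E, F, G}.
No further FD applies.

{C, D, E, F, G}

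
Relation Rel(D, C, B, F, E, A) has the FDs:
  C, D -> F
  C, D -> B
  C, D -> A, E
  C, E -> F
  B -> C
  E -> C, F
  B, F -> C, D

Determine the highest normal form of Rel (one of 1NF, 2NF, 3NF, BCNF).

Candidate keys: {B, D}, {B, E}, {B, F}, {C, D}, {D, E}. Prime attributes: {B, C, D, E, F}.
For C, E -> F we have {C, E}⁺ = {C, E, F}; {C, E} is not a superkey, so BCNF fails.
Since {F} ⊆ prime attributes and every other non-superkey FD also has a prime right side, the schema is in 3NF.

3NF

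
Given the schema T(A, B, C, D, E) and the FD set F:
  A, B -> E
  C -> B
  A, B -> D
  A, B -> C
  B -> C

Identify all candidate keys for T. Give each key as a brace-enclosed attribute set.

{A, B}, {A, C}

{A} never appears on the right of any FD, so every key must include it.
Closure of {A, B} is {A, B, C, D, E}, the whole schema; {A, B} is a candidate key.
Closure of {A, C} is {A, B, C, D, E}, the whole schema; {A, C} is a candidate key.
Any other superkey properly contains one of these, so there are no further candidate keys.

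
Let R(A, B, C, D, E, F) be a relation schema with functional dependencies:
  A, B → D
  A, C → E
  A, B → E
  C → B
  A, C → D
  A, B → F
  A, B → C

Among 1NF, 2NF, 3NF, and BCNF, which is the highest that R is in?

Candidate keys: {A, B}, {A, C}. Prime attributes: {A, B, C}.
For C → B we have {C}⁺ = {B, C}; {C} is not a superkey, so BCNF fails.
Since {B} ⊆ prime attributes and every other non-superkey FD also has a prime right side, the schema is in 3NF.

3NF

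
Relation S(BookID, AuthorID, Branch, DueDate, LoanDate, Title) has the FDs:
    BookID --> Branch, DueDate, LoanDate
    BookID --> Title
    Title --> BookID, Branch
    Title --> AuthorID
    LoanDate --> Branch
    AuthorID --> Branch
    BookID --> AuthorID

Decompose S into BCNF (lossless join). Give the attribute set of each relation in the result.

Candidate keys of the original relation: {BookID}, {Title}.
Within {AuthorID, BookID, Branch, DueDate, LoanDate, Title}: {LoanDate}⁺ ∩ {AuthorID, BookID, Branch, DueDate, LoanDate, Title} = {Branch, LoanDate}, not the whole set, so LoanDate --> Branch violates BCNF; decompose into {Branch, LoanDate} and {AuthorID, BookID, DueDate, LoanDate, Title}.
{Branch, LoanDate} is in BCNF.
{AuthorID, BookID, DueDate, LoanDate, Title} is in BCNF.

{AuthorID, BookID, DueDate, LoanDate, Title}; {Branch, LoanDate}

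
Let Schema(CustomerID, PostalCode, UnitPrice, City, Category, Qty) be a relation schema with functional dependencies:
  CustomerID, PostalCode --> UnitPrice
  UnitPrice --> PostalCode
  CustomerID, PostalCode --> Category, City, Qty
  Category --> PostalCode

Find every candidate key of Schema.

{CustomerID} never appears on the right of any FD, so every key must include it.
{Category, CustomerID} is a candidate key since {Category, CustomerID}⁺ = {Category, City, CustomerID, PostalCode, Qty, UnitPrice} covers every attribute.
{CustomerID, PostalCode} is a candidate key since {CustomerID, PostalCode}⁺ = {Category, City, CustomerID, PostalCode, Qty, UnitPrice} covers every attribute.
{CustomerID, UnitPrice} is a candidate key since {CustomerID, UnitPrice}⁺ = {Category, City, CustomerID, PostalCode, Qty, UnitPrice} covers every attribute.
Any other superkey properly contains one of these, so there are no further candidate keys.

{Category, CustomerID}, {CustomerID, PostalCode}, {CustomerID, UnitPrice}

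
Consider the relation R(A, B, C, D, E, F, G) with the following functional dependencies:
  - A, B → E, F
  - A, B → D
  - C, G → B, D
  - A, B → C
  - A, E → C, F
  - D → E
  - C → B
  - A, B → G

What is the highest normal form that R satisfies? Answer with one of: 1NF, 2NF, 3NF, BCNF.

Candidate keys: {A, B}, {A, C}, {A, D}, {A, E}. Prime attributes: {A, B, C, D, E}.
C, G → B, D breaks BCNF: {C, G}⁺ = {B, C, D, E, G}, so {C, G} is not a superkey.
But every attribute on its right side ({B, D}) is prime, and the same holds for every other non-superkey FD, so 3NF still holds.

3NF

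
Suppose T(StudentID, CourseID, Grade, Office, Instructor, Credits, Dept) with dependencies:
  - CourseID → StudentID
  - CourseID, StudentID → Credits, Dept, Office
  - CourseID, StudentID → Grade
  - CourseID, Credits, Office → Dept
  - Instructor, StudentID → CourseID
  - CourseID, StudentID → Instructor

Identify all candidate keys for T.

{CourseID}, {Instructor, StudentID}

{CourseID}⁺ = {CourseID, Credits, Dept, Grade, Instructor, Office, StudentID} — all of the relation — so {CourseID} is a candidate key.
{Instructor, StudentID}⁺ = {CourseID, Credits, Dept, Grade, Instructor, Office, StudentID} — all of the relation — so {Instructor, StudentID} is a candidate key.
These are minimal and exhaustive — every other superkey contains one of them.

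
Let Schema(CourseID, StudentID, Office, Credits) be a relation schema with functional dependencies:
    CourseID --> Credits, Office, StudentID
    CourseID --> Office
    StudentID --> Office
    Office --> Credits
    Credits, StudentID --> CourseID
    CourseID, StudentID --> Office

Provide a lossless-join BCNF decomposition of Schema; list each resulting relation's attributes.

{CourseID, Office, StudentID}; {Credits, Office}

Candidate keys of the original relation: {CourseID}, {StudentID}.
In {CourseID, Credits, Office, StudentID}, {Office} is not a superkey ({Office}⁺ restricted to this set is {Credits, Office}), so split on Office --> Credits into {Credits, Office} and {CourseID, Office, StudentID}.
{Credits, Office}: every determinant is a superkey — BCNF.
{CourseID, Office, StudentID}: every determinant is a superkey — BCNF.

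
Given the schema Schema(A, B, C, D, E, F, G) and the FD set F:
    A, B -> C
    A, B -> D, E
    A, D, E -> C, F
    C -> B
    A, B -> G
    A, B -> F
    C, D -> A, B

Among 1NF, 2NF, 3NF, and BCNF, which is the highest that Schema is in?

Candidate keys: {A, B}, {A, C}, {A, D, E}, {C, D}. Prime attributes: {A, B, C, D, E}.
C -> B: {C}⁺ = {B, C}, which is not all of the attributes, so the left side is not a superkey — BCNF is violated.
Its right-hand attributes {B} are all prime, as are those of every other non-superkey FD — the relation is in 3NF.

3NF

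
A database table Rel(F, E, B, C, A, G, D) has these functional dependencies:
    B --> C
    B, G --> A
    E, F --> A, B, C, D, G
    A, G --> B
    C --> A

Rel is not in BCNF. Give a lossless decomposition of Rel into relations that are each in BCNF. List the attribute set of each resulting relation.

{A, C}; {B, C}; {B, D, E, F, G}

Candidate key of the original relation: {E, F}.
{A, B, C, D, E, F, G}: {B} determines {A, B, C} here but is not a superkey — split on B --> A, C, giving {A, B, C} and {B, D, E, F, G}.
{A, B, C}: {C} determines {A, C} here but is not a superkey — split on C --> A, giving {A, C} and {B, C}.
{A, C} is in BCNF.
{B, C} is in BCNF.
{B, D, E, F, G} is in BCNF.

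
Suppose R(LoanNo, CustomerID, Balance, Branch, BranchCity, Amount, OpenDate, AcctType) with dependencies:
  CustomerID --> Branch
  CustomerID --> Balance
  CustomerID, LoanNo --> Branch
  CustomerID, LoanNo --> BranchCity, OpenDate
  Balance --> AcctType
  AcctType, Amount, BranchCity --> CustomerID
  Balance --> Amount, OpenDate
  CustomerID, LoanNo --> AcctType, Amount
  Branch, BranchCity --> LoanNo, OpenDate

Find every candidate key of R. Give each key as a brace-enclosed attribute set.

{AcctType, Amount, BranchCity}, {Balance, BranchCity}, {BranchCity, CustomerID}, {CustomerID, LoanNo}

Closure of {Balance, BranchCity} is {AcctType, Amount, Balance, Branch, BranchCity, CustomerID, LoanNo, OpenDate}, the whole schema; {Balance, BranchCity} is a candidate key.
Closure of {BranchCity, CustomerID} is {AcctType, Amount, Balance, Branch, BranchCity, CustomerID, LoanNo, OpenDate}, the whole schema; {BranchCity, CustomerID} is a candidate key.
Closure of {CustomerID, LoanNo} is {AcctType, Amount, Balance, Branch, BranchCity, CustomerID, LoanNo, OpenDate}, the whole schema; {CustomerID, LoanNo} is a candidate key.
Closure of {AcctType, Amount, BranchCity} is {AcctType, Amount, Balance, Branch, BranchCity, CustomerID, LoanNo, OpenDate}, the whole schema; {AcctType, Amount, BranchCity} is a candidate key.
These are minimal and exhaustive — every other superkey contains one of them.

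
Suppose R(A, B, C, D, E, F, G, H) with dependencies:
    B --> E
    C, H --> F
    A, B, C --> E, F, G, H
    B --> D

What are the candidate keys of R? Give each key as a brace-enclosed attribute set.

Attributes never on any right-hand side: {A, B, C} — every candidate key must contain all of them.
{A, B, C}⁺ = {A, B, C, D, E, F, G, H}, which is every attribute, so {A, B, C} is a candidate key.
No other minimal set has full closure, so this is the only candidate key.

{A, B, C}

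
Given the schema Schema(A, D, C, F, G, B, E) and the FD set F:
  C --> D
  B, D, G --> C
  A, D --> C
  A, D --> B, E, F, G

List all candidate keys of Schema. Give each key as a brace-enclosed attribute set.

Attributes never on any right-hand side: {A} — every candidate key must contain it.
{A, C} is a candidate key since {A, C}⁺ = {A, B, C, D, E, F, G} covers every attribute.
{A, D} is a candidate key since {A, D}⁺ = {A, B, C, D, E, F, G} covers every attribute.
These are minimal and exhaustive — every other superkey contains one of them.

{A, C}, {A, D}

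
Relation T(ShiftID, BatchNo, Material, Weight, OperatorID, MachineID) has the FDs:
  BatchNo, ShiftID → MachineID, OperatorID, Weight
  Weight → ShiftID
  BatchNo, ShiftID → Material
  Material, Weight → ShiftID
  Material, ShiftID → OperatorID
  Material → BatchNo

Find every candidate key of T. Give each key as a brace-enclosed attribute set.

{BatchNo, ShiftID}, {BatchNo, Weight}, {Material, ShiftID}, {Material, Weight}

{BatchNo, ShiftID} is a candidate key since {BatchNo, ShiftID}⁺ = {BatchNo, MachineID, Material, OperatorID, ShiftID, Weight} covers every attribute.
{BatchNo, Weight} is a candidate key since {BatchNo, Weight}⁺ = {BatchNo, MachineID, Material, OperatorID, ShiftID, Weight} covers every attribute.
{Material, ShiftID} is a candidate key since {Material, ShiftID}⁺ = {BatchNo, MachineID, Material, OperatorID, ShiftID, Weight} covers every attribute.
{Material, Weight} is a candidate key since {Material, Weight}⁺ = {BatchNo, MachineID, Material, OperatorID, ShiftID, Weight} covers every attribute.
No proper subset of any of these is a key, and no other minimal superkey exists.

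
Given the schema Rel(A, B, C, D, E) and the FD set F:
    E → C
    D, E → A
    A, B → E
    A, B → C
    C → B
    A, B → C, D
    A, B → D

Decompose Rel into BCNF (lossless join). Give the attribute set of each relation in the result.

Candidate keys of the original relation: {A, B}, {A, C}, {A, E}, {D, E}.
In {A, B, C, D, E}, {E} is not a superkey ({E}⁺ restricted to this set is {B, C, E}), so split on E → B, C into {B, C, E} and {A, D, E}.
In {B, C, E}, {C} is not a superkey ({C}⁺ restricted to this set is {B, C}), so split on C → B into {B, C} and {C, E}.
{B, C}: every determinant is a superkey — BCNF.
{C, E}: every determinant is a superkey — BCNF.
{A, D, E}: every determinant is a superkey — BCNF.

{A, D, E}; {B, C}; {C, E}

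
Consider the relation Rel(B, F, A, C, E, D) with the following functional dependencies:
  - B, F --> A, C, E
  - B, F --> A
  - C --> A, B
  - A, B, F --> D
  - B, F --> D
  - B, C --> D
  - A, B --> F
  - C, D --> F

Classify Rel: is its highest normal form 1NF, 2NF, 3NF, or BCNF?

Candidate keys: {A, B}, {B, F}, {C}. Prime attributes: {A, B, C, F}.
Each dependency's left side is a superkey — BCNF holds.

BCNF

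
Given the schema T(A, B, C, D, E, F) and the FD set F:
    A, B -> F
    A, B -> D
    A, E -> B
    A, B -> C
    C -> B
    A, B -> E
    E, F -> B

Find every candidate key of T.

{A, B}, {A, C}, {A, E}

No FD produces {A}, so it must be in every candidate key.
{A, B}⁺ = {A, B, C, D, E, F} — all of the relation — so {A, B} is a candidate key.
{A, C}⁺ = {A, B, C, D, E, F} — all of the relation — so {A, C} is a candidate key.
{A, E}⁺ = {A, B, C, D, E, F} — all of the relation — so {A, E} is a candidate key.
Any other superkey properly contains one of these, so there are no further candidate keys.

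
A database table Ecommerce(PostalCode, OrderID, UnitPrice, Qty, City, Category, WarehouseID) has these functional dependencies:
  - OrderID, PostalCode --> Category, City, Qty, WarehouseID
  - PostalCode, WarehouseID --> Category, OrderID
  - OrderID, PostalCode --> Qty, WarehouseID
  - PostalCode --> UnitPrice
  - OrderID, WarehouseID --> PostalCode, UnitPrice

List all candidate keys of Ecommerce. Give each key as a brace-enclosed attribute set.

{OrderID, PostalCode}⁺ = {Category, City, OrderID, PostalCode, Qty, UnitPrice, WarehouseID}, which is every attribute, so {OrderID, PostalCode} is a candidate key.
{OrderID, WarehouseID}⁺ = {Category, City, OrderID, PostalCode, Qty, UnitPrice, WarehouseID}, which is every attribute, so {OrderID, WarehouseID} is a candidate key.
{PostalCode, WarehouseID}⁺ = {Category, City, OrderID, PostalCode, Qty, UnitPrice, WarehouseID}, which is every attribute, so {PostalCode, WarehouseID} is a candidate key.
No proper subset of any of these is a key, and no other minimal superkey exists.

{OrderID, PostalCode}, {OrderID, WarehouseID}, {PostalCode, WarehouseID}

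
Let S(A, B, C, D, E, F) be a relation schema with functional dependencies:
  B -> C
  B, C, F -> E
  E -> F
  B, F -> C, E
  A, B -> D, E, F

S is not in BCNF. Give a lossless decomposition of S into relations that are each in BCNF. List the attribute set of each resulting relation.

{A, B, D, E}; {B, C}; {E, F}

Candidate key of the original relation: {A, B}.
Within {A, B, C, D, E, F}: {B}⁺ ∩ {A, B, C, D, E, F} = {B, C}, not the whole set, so B -> C violates BCNF; decompose into {B, C} and {A, B, D, E, F}.
{B, C}: every determinant is a superkey — BCNF.
Within {A, B, D, E, F}: {E}⁺ ∩ {A, B, D, E, F} = {E, F}, not the whole set, so E -> F violates BCNF; decompose into {E, F} and {A, B, D, E}.
{E, F}: every determinant is a superkey — BCNF.
{A, B, D, E}: every determinant is a superkey — BCNF.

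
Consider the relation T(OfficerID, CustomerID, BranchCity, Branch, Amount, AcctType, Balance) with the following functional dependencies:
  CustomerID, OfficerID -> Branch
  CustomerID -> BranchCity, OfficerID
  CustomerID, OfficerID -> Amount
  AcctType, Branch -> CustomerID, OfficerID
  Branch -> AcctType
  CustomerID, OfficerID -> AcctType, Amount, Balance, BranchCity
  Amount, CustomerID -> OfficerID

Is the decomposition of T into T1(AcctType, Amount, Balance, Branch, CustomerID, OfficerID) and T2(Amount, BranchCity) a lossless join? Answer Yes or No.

No

The shared attributes are {Amount} and {Amount}⁺ = {Amount}.
The closure covers neither T1 nor T2 entirely; the join is not lossless.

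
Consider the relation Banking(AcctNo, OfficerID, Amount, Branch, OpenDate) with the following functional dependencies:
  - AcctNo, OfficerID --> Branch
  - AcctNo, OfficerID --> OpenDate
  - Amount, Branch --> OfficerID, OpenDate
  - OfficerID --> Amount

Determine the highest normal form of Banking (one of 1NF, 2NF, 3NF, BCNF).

1NF

Candidate keys: {AcctNo, Amount, Branch}, {AcctNo, OfficerID}. Prime attributes: {AcctNo, Amount, Branch, OfficerID}.
Amount, Branch --> OfficerID, OpenDate breaks BCNF: {Amount, Branch}⁺ = {Amount, Branch, OfficerID, OpenDate}, so {Amount, Branch} is not a superkey.
Amount, Branch --> OfficerID, OpenDate has non-prime {OpenDate} on the right and a non-superkey on the left, so 3NF fails.
{Amount, Branch} is a proper subset of the key {AcctNo, Amount, Branch}, and {Amount, Branch}⁺ contains the non-prime attribute {OpenDate} — a partial dependency, so 2NF is violated.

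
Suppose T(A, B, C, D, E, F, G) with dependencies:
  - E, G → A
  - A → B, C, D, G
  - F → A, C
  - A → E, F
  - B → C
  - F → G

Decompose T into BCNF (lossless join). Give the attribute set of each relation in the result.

{A, B, D, E, F, G}; {B, C}

Candidate keys of the original relation: {A}, {E, G}, {F}.
Within {A, B, C, D, E, F, G}: {B}⁺ ∩ {A, B, C, D, E, F, G} = {B, C}, not the whole set, so B → C violates BCNF; decompose into {B, C} and {A, B, D, E, F, G}.
{B, C} is in BCNF.
{A, B, D, E, F, G} is in BCNF.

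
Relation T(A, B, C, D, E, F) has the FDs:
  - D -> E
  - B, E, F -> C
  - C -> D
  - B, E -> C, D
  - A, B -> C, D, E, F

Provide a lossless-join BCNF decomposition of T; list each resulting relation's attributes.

{A, B, C, F}; {C, D}; {D, E}

Candidate key of the original relation: {A, B}.
In {A, B, C, D, E, F}, {D} is not a superkey ({D}⁺ restricted to this set is {D, E}), so split on D -> E into {D, E} and {A, B, C, D, F}.
{D, E}: every determinant is a superkey — BCNF.
In {A, B, C, D, F}, {C} is not a superkey ({C}⁺ restricted to this set is {C, D}), so split on C -> D into {C, D} and {A, B, C, F}.
{C, D}: every determinant is a superkey — BCNF.
{A, B, C, F}: every determinant is a superkey — BCNF.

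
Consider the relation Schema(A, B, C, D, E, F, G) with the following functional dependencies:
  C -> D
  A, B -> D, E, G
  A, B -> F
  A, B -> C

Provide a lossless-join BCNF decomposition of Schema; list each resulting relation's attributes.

{A, B, C, E, F, G}; {C, D}

Candidate key of the original relation: {A, B}.
{A, B, C, D, E, F, G}: {C} determines {C, D} here but is not a superkey — split on C -> D, giving {C, D} and {A, B, C, E, F, G}.
{C, D} is in BCNF.
{A, B, C, E, F, G} is in BCNF.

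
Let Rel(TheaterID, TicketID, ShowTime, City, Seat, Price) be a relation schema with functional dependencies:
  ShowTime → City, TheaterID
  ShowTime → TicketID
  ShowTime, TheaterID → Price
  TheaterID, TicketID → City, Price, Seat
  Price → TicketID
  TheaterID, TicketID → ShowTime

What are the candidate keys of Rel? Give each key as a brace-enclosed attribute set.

{ShowTime} is a candidate key since {ShowTime}⁺ = {City, Price, Seat, ShowTime, TheaterID, TicketID} covers every attribute.
{Price, TheaterID} is a candidate key since {Price, TheaterID}⁺ = {City, Price, Seat, ShowTime, TheaterID, TicketID} covers every attribute.
{TheaterID, TicketID} is a candidate key since {TheaterID, TicketID}⁺ = {City, Price, Seat, ShowTime, TheaterID, TicketID} covers every attribute.
Any other superkey properly contains one of these, so there are no further candidate keys.

{Price, TheaterID}, {ShowTime}, {TheaterID, TicketID}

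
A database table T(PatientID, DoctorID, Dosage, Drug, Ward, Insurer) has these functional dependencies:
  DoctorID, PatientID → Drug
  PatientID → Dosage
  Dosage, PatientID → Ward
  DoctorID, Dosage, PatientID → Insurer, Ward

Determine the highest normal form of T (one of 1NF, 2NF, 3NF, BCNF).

Candidate key: {DoctorID, PatientID}. Prime attributes: {DoctorID, PatientID}.
PatientID → Dosage breaks BCNF: {PatientID}⁺ = {Dosage, PatientID, Ward}, so {PatientID} is not a superkey.
PatientID → Dosage determines the non-prime attribute {Dosage} from a non-superkey — 3NF is violated.
{PatientID} is a proper subset of the key {DoctorID, PatientID}, and {PatientID}⁺ contains the non-prime attributes {Dosage, Ward} — a partial dependency, so 2NF is violated.

1NF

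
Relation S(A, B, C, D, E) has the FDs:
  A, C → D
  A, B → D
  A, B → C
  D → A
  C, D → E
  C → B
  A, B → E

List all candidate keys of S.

{A, B}, {A, C}, {B, D}, {C, D}

Closure of {A, B} is {A, B, C, D, E}, the whole schema; {A, B} is a candidate key.
Closure of {A, C} is {A, B, C, D, E}, the whole schema; {A, C} is a candidate key.
Closure of {B, D} is {A, B, C, D, E}, the whole schema; {B, D} is a candidate key.
Closure of {C, D} is {A, B, C, D, E}, the whole schema; {C, D} is a candidate key.
Any other superkey properly contains one of these, so there are no further candidate keys.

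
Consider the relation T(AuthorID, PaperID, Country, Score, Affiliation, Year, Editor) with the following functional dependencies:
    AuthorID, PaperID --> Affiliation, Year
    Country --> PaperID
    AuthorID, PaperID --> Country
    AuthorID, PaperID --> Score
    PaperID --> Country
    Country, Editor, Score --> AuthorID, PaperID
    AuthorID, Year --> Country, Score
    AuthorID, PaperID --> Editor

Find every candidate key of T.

{AuthorID, Country}⁺ = {Affiliation, AuthorID, Country, Editor, PaperID, Score, Year} — all of the relation — so {AuthorID, Country} is a candidate key.
{AuthorID, PaperID}⁺ = {Affiliation, AuthorID, Country, Editor, PaperID, Score, Year} — all of the relation — so {AuthorID, PaperID} is a candidate key.
{AuthorID, Year}⁺ = {Affiliation, AuthorID, Country, Editor, PaperID, Score, Year} — all of the relation — so {AuthorID, Year} is a candidate key.
{Country, Editor, Score}⁺ = {Affiliation, AuthorID, Country, Editor, PaperID, Score, Year} — all of the relation — so {Country, Editor, Score} is a candidate key.
{Editor, PaperID, Score}⁺ = {Affiliation, AuthorID, Country, Editor, PaperID, Score, Year} — all of the relation — so {Editor, PaperID, Score} is a candidate key.
These are minimal and exhaustive — every other superkey contains one of them.

{AuthorID, Country}, {AuthorID, PaperID}, {AuthorID, Year}, {Country, Editor, Score}, {Editor, PaperID, Score}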